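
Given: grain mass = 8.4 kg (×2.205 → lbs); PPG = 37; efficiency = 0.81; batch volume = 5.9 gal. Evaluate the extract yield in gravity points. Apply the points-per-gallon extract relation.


points = lbs × PPG × eff / vol
lbs = 8.4 × 2.205 = 18.5220
points = 18.5220 × 37 × 0.81 / 5.9

94.0855 points


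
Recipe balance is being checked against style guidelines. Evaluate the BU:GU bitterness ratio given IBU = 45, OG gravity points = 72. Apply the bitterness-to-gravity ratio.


BU:GU = IBU / OG_points
BU:GU = 45 / 72

0.6250


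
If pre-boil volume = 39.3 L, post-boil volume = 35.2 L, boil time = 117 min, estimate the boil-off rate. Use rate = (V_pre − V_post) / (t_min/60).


rate = (39.3 − 35.2) / (117/60)

2.1026 L/hr


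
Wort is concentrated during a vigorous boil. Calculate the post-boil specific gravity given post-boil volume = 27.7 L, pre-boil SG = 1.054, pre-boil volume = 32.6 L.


SG_post = 1 + (SG_pre − 1)·V_pre/V_post
pts_pre = (1.054 − 1)·1000 = 54.0000
pts_post = 54.0000·32.6/27.7 = 63.5523
SG_post = 1 + 63.5523/1000

1.0636


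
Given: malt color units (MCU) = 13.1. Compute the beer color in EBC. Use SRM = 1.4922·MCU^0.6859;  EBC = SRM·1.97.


SRM = 1.4922·13.1^0.6859 = 8.7129
EBC = 8.7129·1.97

17.1644 EBC


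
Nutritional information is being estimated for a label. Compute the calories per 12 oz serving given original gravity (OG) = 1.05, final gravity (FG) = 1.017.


ABW = (OG−FG)·131.25·0.79/FG;  °P = 259 − 259/SG (for OG→OE and FG→AE);  RE = 0.1808·OE + 0.8192·AE;  Cal = (6.9·ABW + 4·(RE−0.1))·FG·3.55
ABW = (1.05 − 1.017)·131.25·0.79/1.017 = 3.3645
OE = 259 − 259/1.05 = 12.3333 °P
AE = 259 − 259/1.017 = 4.3294 °P
RE = 0.1808·12.3333 + 0.8192·4.3294 = 5.7765 °P
Cal = (6.9·3.3645 + 4·(5.7765−0.1))·1.017·3.55

165.7910 kcal


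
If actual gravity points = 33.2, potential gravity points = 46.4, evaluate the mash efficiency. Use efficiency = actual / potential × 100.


efficiency = 33.2 / 46.4 × 100

71.5517 %


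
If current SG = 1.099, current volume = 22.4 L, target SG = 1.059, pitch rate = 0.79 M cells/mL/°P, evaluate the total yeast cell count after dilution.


V_w = V·((SG_c−1)/(SG_t−1)−1);  °P = 259 − 259/SG_t;  cells = rate·(V+V_w)·°P
V_w = 22.4·((1.099−1)/(1.059−1)−1) = 15.1864
V_final = 22.4 + 15.1864 = 37.5864
°P = 259 − 259/1.059 = 14.4297
cells = 0.79·37.5864·14.4297

428.4638 billion cells


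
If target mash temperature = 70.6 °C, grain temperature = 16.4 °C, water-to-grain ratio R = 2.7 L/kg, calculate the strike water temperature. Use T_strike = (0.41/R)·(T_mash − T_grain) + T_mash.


T_strike = (0.41/2.7)·(70.6 − 16.4) + 70.6

78.8304 °C


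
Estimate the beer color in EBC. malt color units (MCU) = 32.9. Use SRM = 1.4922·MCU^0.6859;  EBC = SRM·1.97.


SRM = 1.4922·32.9^0.6859 = 16.3860
EBC = 16.3860·1.97

32.2803 EBC


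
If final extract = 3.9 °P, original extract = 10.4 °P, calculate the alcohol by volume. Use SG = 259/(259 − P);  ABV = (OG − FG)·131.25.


OG = 259/(259 − 10.4) = 1.0418
FG = 259/(259 − 3.9) = 1.0153
ABV = (1.0418 − 1.0153)·131.25

3.4842 % ABV


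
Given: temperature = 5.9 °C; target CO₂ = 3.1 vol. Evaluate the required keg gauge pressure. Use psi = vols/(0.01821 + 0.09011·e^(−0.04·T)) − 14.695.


psi = 3.1/(0.01821 + 0.09011·e^(−0.04·5.9)) − 14.695

19.9895 psi


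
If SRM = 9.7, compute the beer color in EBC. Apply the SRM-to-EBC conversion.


EBC = SRM · 1.97
EBC = 9.7 · 1.97

19.1090 EBC


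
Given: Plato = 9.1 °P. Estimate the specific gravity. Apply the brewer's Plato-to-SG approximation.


SG = 259/(259 − P)
SG = 259/(259 − 9.1)

1.0364


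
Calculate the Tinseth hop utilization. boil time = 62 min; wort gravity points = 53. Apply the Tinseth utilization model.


U = 1.65·0.000125^(GP/1000) · (1 − e^(−0.04·t))/4.15
bigness = 1.65·0.000125^(53/1000) = 1.0248
boil_factor = (1 − e^(−0.04·62))/4.15 = 0.2208
U = 1.0248 · 0.2208

0.2263


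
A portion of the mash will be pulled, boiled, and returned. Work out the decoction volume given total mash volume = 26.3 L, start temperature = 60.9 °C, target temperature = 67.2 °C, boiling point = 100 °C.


V_dec = V_total·(T_target − T_start)/(T_boil − T_start)
V_dec = 26.3·(67.2 − 60.9)/(100 − 60.9)

4.2376 L


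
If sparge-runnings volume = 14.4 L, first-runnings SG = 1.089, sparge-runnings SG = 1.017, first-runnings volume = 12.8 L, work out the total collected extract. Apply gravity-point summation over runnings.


total = Σ (SG_i − 1)·1000·V_i
first = (1.089 − 1)·1000·12.8 = 1139.2000
sparge = (1.017 − 1)·1000·14.4 = 244.8000
total = 1139.2000 + 244.8000

1384.0000 gravity·L


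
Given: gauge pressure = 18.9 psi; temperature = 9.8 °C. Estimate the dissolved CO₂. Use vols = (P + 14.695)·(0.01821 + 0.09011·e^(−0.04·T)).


vols = (18.9 + 14.695)·(0.01821 + 0.09011·e^(−0.04·9.8))

2.6573 volumes


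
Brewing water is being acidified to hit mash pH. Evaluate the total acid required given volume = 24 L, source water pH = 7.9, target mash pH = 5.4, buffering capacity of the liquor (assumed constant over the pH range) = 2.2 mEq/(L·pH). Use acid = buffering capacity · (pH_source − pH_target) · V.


acid = 2.2 · (7.9 − 5.4) · 24

132.0000 mEq


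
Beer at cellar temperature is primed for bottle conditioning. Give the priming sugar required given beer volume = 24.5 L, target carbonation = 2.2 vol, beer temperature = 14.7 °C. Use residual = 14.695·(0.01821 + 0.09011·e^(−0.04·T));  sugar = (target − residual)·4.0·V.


residual = 14.695·(0.01821 + 0.09011·e^(−0.04·14.7)) = 1.0031
sugar = (2.2 − 1.0031)·4.0·24.5

117.2975 g


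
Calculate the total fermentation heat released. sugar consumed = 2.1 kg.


Q = m_sugar · 590 kJ/kg
Q = 2.1 · 590

1239.0000 kJ


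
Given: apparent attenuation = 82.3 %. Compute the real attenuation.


RA = AA · 0.8192
RA = 82.3 · 0.8192

67.4202 %


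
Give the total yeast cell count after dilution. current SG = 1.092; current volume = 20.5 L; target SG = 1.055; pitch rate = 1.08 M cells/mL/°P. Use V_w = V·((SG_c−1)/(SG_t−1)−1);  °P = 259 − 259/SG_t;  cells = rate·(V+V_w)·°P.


V_w = 20.5·((1.092−1)/(1.055−1)−1) = 13.7909
V_final = 20.5 + 13.7909 = 34.2909
°P = 259 − 259/1.055 = 13.5024
cells = 1.08·34.2909·13.5024

500.0492 billion cells


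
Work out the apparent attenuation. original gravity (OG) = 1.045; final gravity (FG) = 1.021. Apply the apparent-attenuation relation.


AA = (OG − FG)/(OG − 1) · 100
AA = (1.045 − 1.021)/(1.045 − 1) · 100

53.3333 %


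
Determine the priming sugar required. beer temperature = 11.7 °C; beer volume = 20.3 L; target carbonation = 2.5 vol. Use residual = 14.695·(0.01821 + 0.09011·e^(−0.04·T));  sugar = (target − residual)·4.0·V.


residual = 14.695·(0.01821 + 0.09011·e^(−0.04·11.7)) = 1.0969
sugar = (2.5 − 1.0969)·4.0·20.3

113.9350 g


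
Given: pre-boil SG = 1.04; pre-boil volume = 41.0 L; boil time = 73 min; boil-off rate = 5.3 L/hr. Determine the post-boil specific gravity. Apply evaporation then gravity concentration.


V_post = V_pre − rate·(t/60);  SG_post = 1 + (SG_pre−1)·V_pre/V_post
V_post = 41.0 − 5.3·(73/60) = 34.5517
SG_post = 1 + (1.04 − 1)·41.0/34.5517

1.0475


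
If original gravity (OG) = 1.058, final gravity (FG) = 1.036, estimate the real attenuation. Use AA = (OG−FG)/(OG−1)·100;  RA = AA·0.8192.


AA = (1.058 − 1.036)/(1.058 − 1)·100 = 37.9310
RA = 37.9310·0.8192

31.0731 %


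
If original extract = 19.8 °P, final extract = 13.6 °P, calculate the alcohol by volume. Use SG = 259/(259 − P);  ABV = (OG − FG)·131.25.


OG = 259/(259 − 19.8) = 1.0828
FG = 259/(259 − 13.6) = 1.0554
ABV = (1.0828 − 1.0554)·131.25

3.5905 % ABV


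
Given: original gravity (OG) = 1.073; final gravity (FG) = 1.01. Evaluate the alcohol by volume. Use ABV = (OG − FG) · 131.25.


ABV = (1.073 − 1.01) · 131.25

8.2687 % ABV


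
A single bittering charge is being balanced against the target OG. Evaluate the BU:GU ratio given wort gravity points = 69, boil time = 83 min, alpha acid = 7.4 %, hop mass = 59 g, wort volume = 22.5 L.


U = 1.65·0.000125^(GP/1000)·(1−e^(−0.04t))/4.15;  IBU = (α/100)·m·U·1000/V;  BU:GU = IBU/GP
U = 1.65·0.000125^(69/1000)·(1−e^(−0.04·83))/4.15 = 0.2061
IBU = (7.4/100)·59·0.2061·1000/22.5 = 39.9974
BU:GU = 39.9974/69

0.5797


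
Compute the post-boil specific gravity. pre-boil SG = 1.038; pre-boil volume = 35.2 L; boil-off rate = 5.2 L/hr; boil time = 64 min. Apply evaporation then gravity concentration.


V_post = V_pre − rate·(t/60);  SG_post = 1 + (SG_pre−1)·V_pre/V_post
V_post = 35.2 − 5.2·(64/60) = 29.6533
SG_post = 1 + (1.038 − 1)·35.2/29.6533

1.0451


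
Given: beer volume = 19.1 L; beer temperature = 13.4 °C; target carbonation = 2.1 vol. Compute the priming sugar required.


residual = 14.695·(0.01821 + 0.09011·e^(−0.04·T));  sugar = (target − residual)·4.0·V
residual = 14.695·(0.01821 + 0.09011·e^(−0.04·13.4)) = 1.0423
sugar = (2.1 − 1.0423)·4.0·19.1

80.8049 g


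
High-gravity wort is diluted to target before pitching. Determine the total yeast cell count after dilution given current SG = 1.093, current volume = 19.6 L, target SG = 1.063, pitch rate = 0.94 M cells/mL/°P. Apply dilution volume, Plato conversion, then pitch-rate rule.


V_w = V·((SG_c−1)/(SG_t−1)−1);  °P = 259 − 259/SG_t;  cells = rate·(V+V_w)·°P
V_w = 19.6·((1.093−1)/(1.063−1)−1) = 9.3333
V_final = 19.6 + 9.3333 = 28.9333
°P = 259 − 259/1.063 = 15.3500
cells = 0.94·28.9333·15.3500

417.4778 billion cells


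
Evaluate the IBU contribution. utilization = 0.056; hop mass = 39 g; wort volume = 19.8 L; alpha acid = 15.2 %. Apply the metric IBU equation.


IBU = (α/100)·mass·U·1000 / V
IBU = (15.2/100)·39·0.056·1000 / 19.8

16.7661 IBU


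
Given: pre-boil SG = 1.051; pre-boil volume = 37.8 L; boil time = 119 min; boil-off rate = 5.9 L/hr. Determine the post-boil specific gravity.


V_post = V_pre − rate·(t/60);  SG_post = 1 + (SG_pre−1)·V_pre/V_post
V_post = 37.8 − 5.9·(119/60) = 26.0983
SG_post = 1 + (1.051 − 1)·37.8/26.0983

1.0739


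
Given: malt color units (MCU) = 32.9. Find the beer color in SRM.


SRM = 1.4922 · MCU^0.6859
SRM = 1.4922 · 32.9^0.6859

16.3860 SRM


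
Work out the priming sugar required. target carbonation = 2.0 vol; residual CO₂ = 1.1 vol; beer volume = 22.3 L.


sugar = (target − residual)·4.0·V
sugar = (2.0 − 1.1)·4.0·22.3

80.2800 g


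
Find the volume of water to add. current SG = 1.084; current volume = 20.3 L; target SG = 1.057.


V_water = V·((SG_curr − 1)/(SG_target − 1) − 1)
V_water = 20.3·((1.084 − 1)/(1.057 − 1) − 1)

9.6158 L


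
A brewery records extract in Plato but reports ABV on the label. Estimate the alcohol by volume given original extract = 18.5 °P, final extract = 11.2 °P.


SG = 259/(259 − P);  ABV = (OG − FG)·131.25
OG = 259/(259 − 18.5) = 1.0769
FG = 259/(259 − 11.2) = 1.0452
ABV = (1.0769 − 1.0452)·131.25

4.1640 % ABV


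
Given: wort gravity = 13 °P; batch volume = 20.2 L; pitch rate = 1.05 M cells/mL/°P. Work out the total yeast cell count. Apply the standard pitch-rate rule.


cells (billions) = rate · V_L · °P
cells = 1.05 · 20.2 · 13

275.7300 billion cells


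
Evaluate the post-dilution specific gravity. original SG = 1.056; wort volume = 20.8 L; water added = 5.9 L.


SG_new = 1 + (SG_old − 1)·V_old/(V_old + V_water)
pts = (1.056 − 1)·1000·20.8/(20.8 + 5.9) = 43.6255
SG_new = 1 + 43.6255/1000

1.0436


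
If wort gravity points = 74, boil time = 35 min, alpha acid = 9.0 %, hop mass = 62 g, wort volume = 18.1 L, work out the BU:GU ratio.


U = 1.65·0.000125^(GP/1000)·(1−e^(−0.04t))/4.15;  IBU = (α/100)·m·U·1000/V;  BU:GU = IBU/GP
U = 1.65·0.000125^(74/1000)·(1−e^(−0.04·35))/4.15 = 0.1540
IBU = (9.0/100)·62·0.1540·1000/18.1 = 47.4887
BU:GU = 47.4887/74

0.6417


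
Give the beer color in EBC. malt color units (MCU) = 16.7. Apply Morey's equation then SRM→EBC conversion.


SRM = 1.4922·MCU^0.6859;  EBC = SRM·1.97
SRM = 1.4922·16.7^0.6859 = 10.2917
EBC = 10.2917·1.97

20.2747 EBC


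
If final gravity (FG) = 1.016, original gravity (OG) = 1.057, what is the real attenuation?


AA = (OG−FG)/(OG−1)·100;  RA = AA·0.8192
AA = (1.057 − 1.016)/(1.057 − 1)·100 = 71.9298
RA = 71.9298·0.8192

58.9249 %


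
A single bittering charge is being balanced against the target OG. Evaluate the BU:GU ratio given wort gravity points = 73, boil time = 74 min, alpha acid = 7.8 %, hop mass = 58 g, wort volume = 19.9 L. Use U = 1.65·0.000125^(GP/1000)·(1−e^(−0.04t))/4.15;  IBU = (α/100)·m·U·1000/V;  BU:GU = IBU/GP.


U = 1.65·0.000125^(73/1000)·(1−e^(−0.04·74))/4.15 = 0.1956
IBU = (7.8/100)·58·0.1956·1000/19.9 = 44.4704
BU:GU = 44.4704/73

0.6092


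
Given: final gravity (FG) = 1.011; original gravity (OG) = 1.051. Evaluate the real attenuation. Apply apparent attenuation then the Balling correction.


AA = (OG−FG)/(OG−1)·100;  RA = AA·0.8192
AA = (1.051 − 1.011)/(1.051 − 1)·100 = 78.4314
RA = 78.4314·0.8192

64.2510 %


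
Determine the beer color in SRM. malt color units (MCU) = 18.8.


SRM = 1.4922 · MCU^0.6859
SRM = 1.4922 · 18.8^0.6859

11.1628 SRM


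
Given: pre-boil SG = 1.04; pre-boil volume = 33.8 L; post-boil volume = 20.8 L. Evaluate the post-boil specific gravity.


SG_post = 1 + (SG_pre − 1)·V_pre/V_post
pts_pre = (1.04 − 1)·1000 = 40.0000
pts_post = 40.0000·33.8/20.8 = 65.0000
SG_post = 1 + 65.0000/1000

1.0650


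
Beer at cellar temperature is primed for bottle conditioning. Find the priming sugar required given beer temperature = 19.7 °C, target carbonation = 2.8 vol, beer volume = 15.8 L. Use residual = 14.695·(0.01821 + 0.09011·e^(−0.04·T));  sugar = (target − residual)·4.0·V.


residual = 14.695·(0.01821 + 0.09011·e^(−0.04·19.7)) = 0.8698
sugar = (2.8 − 0.8698)·4.0·15.8

121.9908 g


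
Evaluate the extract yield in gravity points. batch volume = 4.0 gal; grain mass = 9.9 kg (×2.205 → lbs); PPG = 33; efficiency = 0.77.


points = lbs × PPG × eff / vol
lbs = 9.9 × 2.205 = 21.8295
points = 21.8295 × 33 × 0.77 / 4.0

138.6719 points


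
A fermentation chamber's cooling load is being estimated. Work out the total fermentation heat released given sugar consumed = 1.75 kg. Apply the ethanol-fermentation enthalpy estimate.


Q = m_sugar · 590 kJ/kg
Q = 1.75 · 590

1032.5000 kJ


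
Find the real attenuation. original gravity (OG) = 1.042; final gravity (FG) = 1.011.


AA = (OG−FG)/(OG−1)·100;  RA = AA·0.8192
AA = (1.042 − 1.011)/(1.042 − 1)·100 = 73.8095
RA = 73.8095·0.8192

60.4648 %


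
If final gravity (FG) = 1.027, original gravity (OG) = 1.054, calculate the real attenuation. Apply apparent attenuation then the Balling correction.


AA = (OG−FG)/(OG−1)·100;  RA = AA·0.8192
AA = (1.054 − 1.027)/(1.054 − 1)·100 = 50.0000
RA = 50.0000·0.8192

40.9600 %


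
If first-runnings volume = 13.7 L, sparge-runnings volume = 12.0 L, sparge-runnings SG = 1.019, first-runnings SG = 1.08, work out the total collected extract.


total = Σ (SG_i − 1)·1000·V_i
first = (1.08 − 1)·1000·13.7 = 1096.0000
sparge = (1.019 − 1)·1000·12.0 = 228.0000
total = 1096.0000 + 228.0000

1324.0000 gravity·L


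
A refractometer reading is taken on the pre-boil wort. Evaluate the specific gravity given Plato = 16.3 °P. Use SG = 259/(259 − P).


SG = 259/(259 − 16.3)

1.0672


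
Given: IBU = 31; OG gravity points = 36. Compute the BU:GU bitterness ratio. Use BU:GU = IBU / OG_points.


BU:GU = 31 / 36

0.8611


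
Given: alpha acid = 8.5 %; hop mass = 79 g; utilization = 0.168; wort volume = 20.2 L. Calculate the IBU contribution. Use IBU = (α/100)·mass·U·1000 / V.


IBU = (8.5/100)·79·0.168·1000 / 20.2

55.8475 IBU


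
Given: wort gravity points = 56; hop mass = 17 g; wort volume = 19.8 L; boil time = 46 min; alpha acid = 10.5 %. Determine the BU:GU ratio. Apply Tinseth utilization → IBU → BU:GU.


U = 1.65·0.000125^(GP/1000)·(1−e^(−0.04t))/4.15;  IBU = (α/100)·m·U·1000/V;  BU:GU = IBU/GP
U = 1.65·0.000125^(56/1000)·(1−e^(−0.04·46))/4.15 = 0.2022
IBU = (10.5/100)·17·0.2022·1000/19.8 = 18.2275
BU:GU = 18.2275/56

0.3255


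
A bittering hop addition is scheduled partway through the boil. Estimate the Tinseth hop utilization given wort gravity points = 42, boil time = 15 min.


U = 1.65·0.000125^(GP/1000) · (1 − e^(−0.04·t))/4.15
bigness = 1.65·0.000125^(42/1000) = 1.1312
boil_factor = (1 − e^(−0.04·15))/4.15 = 0.1087
U = 1.1312 · 0.1087

0.1230


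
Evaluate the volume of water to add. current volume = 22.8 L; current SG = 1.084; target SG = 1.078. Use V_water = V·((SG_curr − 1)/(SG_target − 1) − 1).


V_water = 22.8·((1.084 − 1)/(1.078 − 1) − 1)

1.7538 L


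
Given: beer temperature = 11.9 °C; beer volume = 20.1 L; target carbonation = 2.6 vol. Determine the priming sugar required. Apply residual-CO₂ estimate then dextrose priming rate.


residual = 14.695·(0.01821 + 0.09011·e^(−0.04·T));  sugar = (target − residual)·4.0·V
residual = 14.695·(0.01821 + 0.09011·e^(−0.04·11.9)) = 1.0903
sugar = (2.6 − 1.0903)·4.0·20.1

121.3837 g


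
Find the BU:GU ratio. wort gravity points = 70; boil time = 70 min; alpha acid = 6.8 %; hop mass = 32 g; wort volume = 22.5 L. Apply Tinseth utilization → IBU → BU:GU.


U = 1.65·0.000125^(GP/1000)·(1−e^(−0.04t))/4.15;  IBU = (α/100)·m·U·1000/V;  BU:GU = IBU/GP
U = 1.65·0.000125^(70/1000)·(1−e^(−0.04·70))/4.15 = 0.1991
IBU = (6.8/100)·32·0.1991·1000/22.5 = 19.2508
BU:GU = 19.2508/70

0.2750


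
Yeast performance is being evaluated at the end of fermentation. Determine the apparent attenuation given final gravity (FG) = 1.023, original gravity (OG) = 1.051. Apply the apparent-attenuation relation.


AA = (OG − FG)/(OG − 1) · 100
AA = (1.051 − 1.023)/(1.051 − 1) · 100

54.9020 %


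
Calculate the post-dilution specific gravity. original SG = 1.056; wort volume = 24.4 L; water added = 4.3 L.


SG_new = 1 + (SG_old − 1)·V_old/(V_old + V_water)
pts = (1.056 − 1)·1000·24.4/(24.4 + 4.3) = 47.6098
SG_new = 1 + 47.6098/1000

1.0476


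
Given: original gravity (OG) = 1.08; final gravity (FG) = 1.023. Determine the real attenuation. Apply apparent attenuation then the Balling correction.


AA = (OG−FG)/(OG−1)·100;  RA = AA·0.8192
AA = (1.08 − 1.023)/(1.08 − 1)·100 = 71.2500
RA = 71.2500·0.8192

58.3680 %


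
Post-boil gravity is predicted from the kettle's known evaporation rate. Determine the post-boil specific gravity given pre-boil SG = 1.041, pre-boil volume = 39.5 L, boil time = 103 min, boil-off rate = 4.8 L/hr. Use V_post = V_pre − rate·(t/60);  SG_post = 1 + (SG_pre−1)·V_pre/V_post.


V_post = 39.5 − 4.8·(103/60) = 31.2600
SG_post = 1 + (1.041 − 1)·39.5/31.2600

1.0518


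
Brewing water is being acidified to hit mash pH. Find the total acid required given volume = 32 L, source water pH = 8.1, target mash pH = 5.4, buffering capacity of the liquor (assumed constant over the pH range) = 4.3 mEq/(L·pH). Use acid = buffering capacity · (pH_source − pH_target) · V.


acid = 4.3 · (8.1 − 5.4) · 32

371.5200 mEq


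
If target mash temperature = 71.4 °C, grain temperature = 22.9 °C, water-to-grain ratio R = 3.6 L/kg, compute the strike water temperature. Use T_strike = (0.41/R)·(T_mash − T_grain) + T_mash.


T_strike = (0.41/3.6)·(71.4 − 22.9) + 71.4

76.9236 °C


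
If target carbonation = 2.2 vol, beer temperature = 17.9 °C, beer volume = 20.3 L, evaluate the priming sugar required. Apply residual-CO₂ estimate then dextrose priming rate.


residual = 14.695·(0.01821 + 0.09011·e^(−0.04·T));  sugar = (target − residual)·4.0·V
residual = 14.695·(0.01821 + 0.09011·e^(−0.04·17.9)) = 0.9147
sugar = (2.2 − 0.9147)·4.0·20.3

104.3647 g


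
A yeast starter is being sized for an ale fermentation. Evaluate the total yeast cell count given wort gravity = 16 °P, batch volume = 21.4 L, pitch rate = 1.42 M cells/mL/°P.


cells (billions) = rate · V_L · °P
cells = 1.42 · 21.4 · 16

486.2080 billion cells


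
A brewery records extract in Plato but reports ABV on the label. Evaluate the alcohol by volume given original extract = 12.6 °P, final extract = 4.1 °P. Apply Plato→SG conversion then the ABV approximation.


SG = 259/(259 − P);  ABV = (OG − FG)·131.25
OG = 259/(259 − 12.6) = 1.0511
FG = 259/(259 − 4.1) = 1.0161
ABV = (1.0511 − 1.0161)·131.25

4.6005 % ABV


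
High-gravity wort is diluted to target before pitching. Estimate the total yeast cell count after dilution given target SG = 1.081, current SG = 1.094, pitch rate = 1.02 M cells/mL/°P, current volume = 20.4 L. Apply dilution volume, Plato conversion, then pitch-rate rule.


V_w = V·((SG_c−1)/(SG_t−1)−1);  °P = 259 − 259/SG_t;  cells = rate·(V+V_w)·°P
V_w = 20.4·((1.094−1)/(1.081−1)−1) = 3.2741
V_final = 20.4 + 3.2741 = 23.6741
°P = 259 − 259/1.081 = 19.4070
cells = 1.02·23.6741·19.4070

468.6323 billion cells


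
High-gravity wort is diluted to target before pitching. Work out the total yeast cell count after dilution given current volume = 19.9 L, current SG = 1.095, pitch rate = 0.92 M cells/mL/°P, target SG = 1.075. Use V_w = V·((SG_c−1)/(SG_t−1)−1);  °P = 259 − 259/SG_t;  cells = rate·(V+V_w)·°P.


V_w = 19.9·((1.095−1)/(1.075−1)−1) = 5.3067
V_final = 19.9 + 5.3067 = 25.2067
°P = 259 − 259/1.075 = 18.0698
cells = 0.92·25.2067·18.0698

419.0403 billion cells


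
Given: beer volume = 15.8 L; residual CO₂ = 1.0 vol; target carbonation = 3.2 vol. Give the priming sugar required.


sugar = (target − residual)·4.0·V
sugar = (3.2 − 1.0)·4.0·15.8

139.0400 g


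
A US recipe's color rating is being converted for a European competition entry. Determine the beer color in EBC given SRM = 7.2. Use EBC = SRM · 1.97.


EBC = 7.2 · 1.97

14.1840 EBC


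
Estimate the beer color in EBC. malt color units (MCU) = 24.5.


SRM = 1.4922·MCU^0.6859;  EBC = SRM·1.97
SRM = 1.4922·24.5^0.6859 = 13.3862
EBC = 13.3862·1.97

26.3707 EBC


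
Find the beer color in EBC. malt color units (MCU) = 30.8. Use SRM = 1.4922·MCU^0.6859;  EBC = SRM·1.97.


SRM = 1.4922·30.8^0.6859 = 15.6612
EBC = 15.6612·1.97

30.8525 EBC


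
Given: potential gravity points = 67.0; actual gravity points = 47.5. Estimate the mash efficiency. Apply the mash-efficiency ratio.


efficiency = actual / potential × 100
efficiency = 47.5 / 67.0 × 100

70.8955 %


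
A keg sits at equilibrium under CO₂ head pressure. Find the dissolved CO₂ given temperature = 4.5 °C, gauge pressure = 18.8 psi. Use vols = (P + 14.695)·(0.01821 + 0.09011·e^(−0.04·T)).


vols = (18.8 + 14.695)·(0.01821 + 0.09011·e^(−0.04·4.5))

3.1310 volumes


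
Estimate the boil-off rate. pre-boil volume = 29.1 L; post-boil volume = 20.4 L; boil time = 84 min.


rate = (V_pre − V_post) / (t_min/60)
rate = (29.1 − 20.4) / (84/60)

6.2143 L/hr


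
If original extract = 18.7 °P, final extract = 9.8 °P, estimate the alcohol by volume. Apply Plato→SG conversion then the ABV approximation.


SG = 259/(259 − P);  ABV = (OG − FG)·131.25
OG = 259/(259 − 18.7) = 1.0778
FG = 259/(259 − 9.8) = 1.0393
ABV = (1.0778 − 1.0393)·131.25

5.0523 % ABV


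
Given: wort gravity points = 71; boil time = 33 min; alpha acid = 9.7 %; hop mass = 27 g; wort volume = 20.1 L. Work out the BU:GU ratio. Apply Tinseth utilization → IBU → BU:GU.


U = 1.65·0.000125^(GP/1000)·(1−e^(−0.04t))/4.15;  IBU = (α/100)·m·U·1000/V;  BU:GU = IBU/GP
U = 1.65·0.000125^(71/1000)·(1−e^(−0.04·33))/4.15 = 0.1539
IBU = (9.7/100)·27·0.1539·1000/20.1 = 20.0576
BU:GU = 20.0576/71

0.2825


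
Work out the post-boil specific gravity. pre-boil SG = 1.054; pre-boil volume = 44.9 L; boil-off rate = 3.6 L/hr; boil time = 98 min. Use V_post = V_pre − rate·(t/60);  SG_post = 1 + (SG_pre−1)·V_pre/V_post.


V_post = 44.9 − 3.6·(98/60) = 39.0200
SG_post = 1 + (1.054 − 1)·44.9/39.0200

1.0621


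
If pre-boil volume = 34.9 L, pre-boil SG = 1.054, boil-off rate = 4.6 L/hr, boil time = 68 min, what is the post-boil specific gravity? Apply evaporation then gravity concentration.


V_post = V_pre − rate·(t/60);  SG_post = 1 + (SG_pre−1)·V_pre/V_post
V_post = 34.9 − 4.6·(68/60) = 29.6867
SG_post = 1 + (1.054 − 1)·34.9/29.6867

1.0635


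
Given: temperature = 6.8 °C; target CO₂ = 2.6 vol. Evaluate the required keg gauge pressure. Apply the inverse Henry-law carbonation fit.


psi = vols/(0.01821 + 0.09011·e^(−0.04·T)) − 14.695
psi = 2.6/(0.01821 + 0.09011·e^(−0.04·6.8)) − 14.695

15.2380 psi


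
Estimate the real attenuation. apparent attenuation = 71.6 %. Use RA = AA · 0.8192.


RA = 71.6 · 0.8192

58.6547 %


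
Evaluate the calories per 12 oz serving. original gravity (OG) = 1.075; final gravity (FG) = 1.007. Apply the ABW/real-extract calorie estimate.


ABW = (OG−FG)·131.25·0.79/FG;  °P = 259 − 259/SG (for OG→OE and FG→AE);  RE = 0.1808·OE + 0.8192·AE;  Cal = (6.9·ABW + 4·(RE−0.1))·FG·3.55
ABW = (1.075 − 1.007)·131.25·0.79/1.007 = 7.0017
OE = 259 − 259/1.075 = 18.0698 °P
AE = 259 − 259/1.007 = 1.8004 °P
RE = 0.1808·18.0698 + 0.8192·1.8004 = 4.7419 °P
Cal = (6.9·7.0017 + 4·(4.7419−0.1))·1.007·3.55

239.0845 kcal


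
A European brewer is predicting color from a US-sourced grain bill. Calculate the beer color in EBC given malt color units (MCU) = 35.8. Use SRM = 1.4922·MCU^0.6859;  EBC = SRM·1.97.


SRM = 1.4922·35.8^0.6859 = 17.3634
EBC = 17.3634·1.97

34.2059 EBC


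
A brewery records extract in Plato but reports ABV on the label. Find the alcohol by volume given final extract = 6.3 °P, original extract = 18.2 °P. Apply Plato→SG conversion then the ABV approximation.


SG = 259/(259 − P);  ABV = (OG − FG)·131.25
OG = 259/(259 − 18.2) = 1.0756
FG = 259/(259 − 6.3) = 1.0249
ABV = (1.0756 − 1.0249)·131.25

6.6479 % ABV


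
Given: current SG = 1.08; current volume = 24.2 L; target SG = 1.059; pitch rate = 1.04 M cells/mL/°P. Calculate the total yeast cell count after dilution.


V_w = V·((SG_c−1)/(SG_t−1)−1);  °P = 259 − 259/SG_t;  cells = rate·(V+V_w)·°P
V_w = 24.2·((1.08−1)/(1.059−1)−1) = 8.6136
V_final = 24.2 + 8.6136 = 32.8136
°P = 259 − 259/1.059 = 14.4297
cells = 1.04·32.8136·14.4297

492.4277 billion cells


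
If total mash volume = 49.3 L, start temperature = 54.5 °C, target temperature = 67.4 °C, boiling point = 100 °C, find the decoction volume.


V_dec = V_total·(T_target − T_start)/(T_boil − T_start)
V_dec = 49.3·(67.4 − 54.5)/(100 − 54.5)

13.9774 L


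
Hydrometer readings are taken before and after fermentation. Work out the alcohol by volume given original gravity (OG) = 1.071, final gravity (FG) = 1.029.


ABV = (OG − FG) · 131.25
ABV = (1.071 − 1.029) · 131.25

5.5125 % ABV


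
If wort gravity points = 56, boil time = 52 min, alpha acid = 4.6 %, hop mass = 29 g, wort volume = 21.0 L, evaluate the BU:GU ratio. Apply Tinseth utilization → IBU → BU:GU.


U = 1.65·0.000125^(GP/1000)·(1−e^(−0.04t))/4.15;  IBU = (α/100)·m·U·1000/V;  BU:GU = IBU/GP
U = 1.65·0.000125^(56/1000)·(1−e^(−0.04·52))/4.15 = 0.2103
IBU = (4.6/100)·29·0.2103·1000/21.0 = 13.3611
BU:GU = 13.3611/56

0.2386


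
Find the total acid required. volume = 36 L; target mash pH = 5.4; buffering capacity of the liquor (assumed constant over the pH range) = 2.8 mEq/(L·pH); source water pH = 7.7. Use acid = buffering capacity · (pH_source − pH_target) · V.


acid = 2.8 · (7.7 − 5.4) · 36

231.8400 mEq


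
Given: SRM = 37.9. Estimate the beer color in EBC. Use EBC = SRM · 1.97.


EBC = 37.9 · 1.97

74.6630 EBC


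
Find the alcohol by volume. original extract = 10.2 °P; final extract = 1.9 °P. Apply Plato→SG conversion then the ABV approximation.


SG = 259/(259 − P);  ABV = (OG − FG)·131.25
OG = 259/(259 − 10.2) = 1.0410
FG = 259/(259 − 1.9) = 1.0074
ABV = (1.0410 − 1.0074)·131.25

4.4109 % ABV


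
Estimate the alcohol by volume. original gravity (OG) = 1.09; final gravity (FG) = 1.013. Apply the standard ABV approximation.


ABV = (OG − FG) · 131.25
ABV = (1.09 − 1.013) · 131.25

10.1063 % ABV


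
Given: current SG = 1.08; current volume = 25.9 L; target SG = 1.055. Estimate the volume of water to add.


V_water = V·((SG_curr − 1)/(SG_target − 1) − 1)
V_water = 25.9·((1.08 − 1)/(1.055 − 1) − 1)

11.7727 L


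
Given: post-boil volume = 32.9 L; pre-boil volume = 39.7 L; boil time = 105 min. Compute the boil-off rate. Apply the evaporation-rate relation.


rate = (V_pre − V_post) / (t_min/60)
rate = (39.7 − 32.9) / (105/60)

3.8857 L/hr


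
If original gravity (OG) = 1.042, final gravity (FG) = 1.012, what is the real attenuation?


AA = (OG−FG)/(OG−1)·100;  RA = AA·0.8192
AA = (1.042 − 1.012)/(1.042 − 1)·100 = 71.4286
RA = 71.4286·0.8192

58.5143 %


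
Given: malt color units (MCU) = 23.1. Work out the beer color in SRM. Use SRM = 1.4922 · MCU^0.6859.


SRM = 1.4922 · 23.1^0.6859

12.8567 SRM


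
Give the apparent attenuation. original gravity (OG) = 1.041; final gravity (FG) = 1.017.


AA = (OG − FG)/(OG − 1) · 100
AA = (1.041 − 1.017)/(1.041 − 1) · 100

58.5366 %


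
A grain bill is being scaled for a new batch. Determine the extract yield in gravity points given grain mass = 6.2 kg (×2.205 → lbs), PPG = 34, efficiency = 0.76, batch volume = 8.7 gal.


points = lbs × PPG × eff / vol
lbs = 6.2 × 2.205 = 13.6710
points = 13.6710 × 34 × 0.76 / 8.7

40.6044 points


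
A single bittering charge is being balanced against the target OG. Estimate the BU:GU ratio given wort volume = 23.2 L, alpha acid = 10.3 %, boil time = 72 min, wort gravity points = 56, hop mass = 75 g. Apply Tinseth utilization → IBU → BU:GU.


U = 1.65·0.000125^(GP/1000)·(1−e^(−0.04t))/4.15;  IBU = (α/100)·m·U·1000/V;  BU:GU = IBU/GP
U = 1.65·0.000125^(56/1000)·(1−e^(−0.04·72))/4.15 = 0.2269
IBU = (10.3/100)·75·0.2269·1000/23.2 = 75.5411
BU:GU = 75.5411/56

1.3489


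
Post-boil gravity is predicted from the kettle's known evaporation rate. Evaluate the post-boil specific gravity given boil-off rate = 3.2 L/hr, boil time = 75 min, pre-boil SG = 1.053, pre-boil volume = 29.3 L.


V_post = V_pre − rate·(t/60);  SG_post = 1 + (SG_pre−1)·V_pre/V_post
V_post = 29.3 − 3.2·(75/60) = 25.3000
SG_post = 1 + (1.053 − 1)·29.3/25.3000

1.0614


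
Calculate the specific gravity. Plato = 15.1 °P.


SG = 259/(259 − P)
SG = 259/(259 − 15.1)

1.0619


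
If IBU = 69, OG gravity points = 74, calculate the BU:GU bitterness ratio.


BU:GU = IBU / OG_points
BU:GU = 69 / 74

0.9324


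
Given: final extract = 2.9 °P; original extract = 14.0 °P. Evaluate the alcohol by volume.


SG = 259/(259 − P);  ABV = (OG − FG)·131.25
OG = 259/(259 − 14.0) = 1.0571
FG = 259/(259 − 2.9) = 1.0113
ABV = (1.0571 − 1.0113)·131.25

6.0138 % ABV


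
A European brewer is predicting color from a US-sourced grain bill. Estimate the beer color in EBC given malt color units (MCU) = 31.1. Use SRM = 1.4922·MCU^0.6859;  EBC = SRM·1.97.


SRM = 1.4922·31.1^0.6859 = 15.7656
EBC = 15.7656·1.97

31.0583 EBC


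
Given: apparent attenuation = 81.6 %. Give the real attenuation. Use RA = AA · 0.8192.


RA = 81.6 · 0.8192

66.8467 %


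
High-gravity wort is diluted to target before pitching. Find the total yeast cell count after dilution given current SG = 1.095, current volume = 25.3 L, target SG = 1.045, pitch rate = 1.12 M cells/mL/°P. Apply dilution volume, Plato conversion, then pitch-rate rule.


V_w = V·((SG_c−1)/(SG_t−1)−1);  °P = 259 − 259/SG_t;  cells = rate·(V+V_w)·°P
V_w = 25.3·((1.095−1)/(1.045−1)−1) = 28.1111
V_final = 25.3 + 28.1111 = 53.4111
°P = 259 − 259/1.045 = 11.1531
cells = 1.12·53.4111·11.1531

667.1840 billion cells


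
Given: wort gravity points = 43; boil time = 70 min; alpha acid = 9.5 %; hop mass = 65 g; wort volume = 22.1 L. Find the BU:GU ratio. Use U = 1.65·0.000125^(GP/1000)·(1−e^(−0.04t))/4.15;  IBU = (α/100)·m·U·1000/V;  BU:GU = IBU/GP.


U = 1.65·0.000125^(43/1000)·(1−e^(−0.04·70))/4.15 = 0.2537
IBU = (9.5/100)·65·0.2537·1000/22.1 = 70.8926
BU:GU = 70.8926/43

1.6487


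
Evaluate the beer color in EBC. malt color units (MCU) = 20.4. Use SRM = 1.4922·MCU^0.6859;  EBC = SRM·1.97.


SRM = 1.4922·20.4^0.6859 = 11.8060
EBC = 11.8060·1.97

23.2578 EBC


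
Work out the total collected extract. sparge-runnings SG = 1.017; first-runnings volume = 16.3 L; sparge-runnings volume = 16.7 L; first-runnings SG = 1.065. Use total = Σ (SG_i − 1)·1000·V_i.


first = (1.065 − 1)·1000·16.3 = 1059.5000
sparge = (1.017 − 1)·1000·16.7 = 283.9000
total = 1059.5000 + 283.9000

1343.4000 gravity·L


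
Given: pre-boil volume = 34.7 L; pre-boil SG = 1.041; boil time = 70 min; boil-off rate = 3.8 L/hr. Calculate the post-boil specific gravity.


V_post = V_pre − rate·(t/60);  SG_post = 1 + (SG_pre−1)·V_pre/V_post
V_post = 34.7 − 3.8·(70/60) = 30.2667
SG_post = 1 + (1.041 − 1)·34.7/30.2667

1.0470


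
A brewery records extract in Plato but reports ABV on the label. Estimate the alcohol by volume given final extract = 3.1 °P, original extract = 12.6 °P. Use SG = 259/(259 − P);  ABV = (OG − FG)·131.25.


OG = 259/(259 − 12.6) = 1.0511
FG = 259/(259 − 3.1) = 1.0121
ABV = (1.0511 − 1.0121)·131.25

5.1217 % ABV


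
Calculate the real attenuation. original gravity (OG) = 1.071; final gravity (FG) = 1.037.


AA = (OG−FG)/(OG−1)·100;  RA = AA·0.8192
AA = (1.071 − 1.037)/(1.071 − 1)·100 = 47.8873
RA = 47.8873·0.8192

39.2293 %


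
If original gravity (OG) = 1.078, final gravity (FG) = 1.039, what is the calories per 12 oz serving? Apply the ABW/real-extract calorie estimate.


ABW = (OG−FG)·131.25·0.79/FG;  °P = 259 − 259/SG (for OG→OE and FG→AE);  RE = 0.1808·OE + 0.8192·AE;  Cal = (6.9·ABW + 4·(RE−0.1))·FG·3.55
ABW = (1.078 − 1.039)·131.25·0.79/1.039 = 3.8920
OE = 259 − 259/1.078 = 18.7403 °P
AE = 259 − 259/1.039 = 9.7218 °P
RE = 0.1808·18.7403 + 0.8192·9.7218 = 11.3524 °P
Cal = (6.9·3.8920 + 4·(11.3524−0.1))·1.039·3.55

265.0685 kcal


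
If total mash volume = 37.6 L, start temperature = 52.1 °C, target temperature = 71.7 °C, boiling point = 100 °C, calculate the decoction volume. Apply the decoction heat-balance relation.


V_dec = V_total·(T_target − T_start)/(T_boil − T_start)
V_dec = 37.6·(71.7 − 52.1)/(100 − 52.1)

15.3854 L


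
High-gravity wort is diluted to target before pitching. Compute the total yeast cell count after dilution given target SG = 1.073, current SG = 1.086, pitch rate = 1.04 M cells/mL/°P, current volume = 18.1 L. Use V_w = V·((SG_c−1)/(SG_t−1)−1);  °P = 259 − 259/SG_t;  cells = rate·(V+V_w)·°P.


V_w = 18.1·((1.086−1)/(1.073−1)−1) = 3.2233
V_final = 18.1 + 3.2233 = 21.3233
°P = 259 − 259/1.073 = 17.6207
cells = 1.04·21.3233·17.6207

390.7603 billion cells


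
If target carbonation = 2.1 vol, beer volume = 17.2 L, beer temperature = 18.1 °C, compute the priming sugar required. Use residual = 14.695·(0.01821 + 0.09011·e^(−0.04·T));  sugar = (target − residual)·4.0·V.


residual = 14.695·(0.01821 + 0.09011·e^(−0.04·18.1)) = 0.9096
sugar = (2.1 − 0.9096)·4.0·17.2

81.9020 g


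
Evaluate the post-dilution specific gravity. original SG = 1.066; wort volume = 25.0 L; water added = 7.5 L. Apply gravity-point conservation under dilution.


SG_new = 1 + (SG_old − 1)·V_old/(V_old + V_water)
pts = (1.066 − 1)·1000·25.0/(25.0 + 7.5) = 50.7692
SG_new = 1 + 50.7692/1000

1.0508


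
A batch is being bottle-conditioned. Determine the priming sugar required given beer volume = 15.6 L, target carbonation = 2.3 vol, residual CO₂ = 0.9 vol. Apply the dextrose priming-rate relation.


sugar = (target − residual)·4.0·V
sugar = (2.3 − 0.9)·4.0·15.6

87.3600 g


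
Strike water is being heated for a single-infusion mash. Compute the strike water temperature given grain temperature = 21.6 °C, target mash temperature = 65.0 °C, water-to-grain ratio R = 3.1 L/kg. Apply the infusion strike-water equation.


T_strike = (0.41/R)·(T_mash − T_grain) + T_mash
T_strike = (0.41/3.1)·(65.0 − 21.6) + 65.0

70.7400 °C


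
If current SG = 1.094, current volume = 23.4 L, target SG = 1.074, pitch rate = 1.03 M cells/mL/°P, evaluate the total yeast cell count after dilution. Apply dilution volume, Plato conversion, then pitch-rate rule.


V_w = V·((SG_c−1)/(SG_t−1)−1);  °P = 259 − 259/SG_t;  cells = rate·(V+V_w)·°P
V_w = 23.4·((1.094−1)/(1.074−1)−1) = 6.3243
V_final = 23.4 + 6.3243 = 29.7243
°P = 259 − 259/1.074 = 17.8454
cells = 1.03·29.7243·17.8454

546.3569 billion cells


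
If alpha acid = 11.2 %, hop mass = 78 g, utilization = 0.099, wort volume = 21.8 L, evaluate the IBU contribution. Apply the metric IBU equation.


IBU = (α/100)·mass·U·1000 / V
IBU = (11.2/100)·78·0.099·1000 / 21.8

39.6727 IBU


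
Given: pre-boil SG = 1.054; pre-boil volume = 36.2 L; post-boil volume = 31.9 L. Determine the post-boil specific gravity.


SG_post = 1 + (SG_pre − 1)·V_pre/V_post
pts_pre = (1.054 − 1)·1000 = 54.0000
pts_post = 54.0000·36.2/31.9 = 61.2790
SG_post = 1 + 61.2790/1000

1.0613


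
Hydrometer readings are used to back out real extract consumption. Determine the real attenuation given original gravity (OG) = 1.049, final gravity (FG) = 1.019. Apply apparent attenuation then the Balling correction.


AA = (OG−FG)/(OG−1)·100;  RA = AA·0.8192
AA = (1.049 − 1.019)/(1.049 − 1)·100 = 61.2245
RA = 61.2245·0.8192

50.1551 %


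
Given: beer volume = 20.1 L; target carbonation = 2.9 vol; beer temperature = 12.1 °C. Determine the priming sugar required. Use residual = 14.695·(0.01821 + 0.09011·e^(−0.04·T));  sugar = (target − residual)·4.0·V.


residual = 14.695·(0.01821 + 0.09011·e^(−0.04·12.1)) = 1.0837
sugar = (2.9 − 1.0837)·4.0·20.1

146.0307 g


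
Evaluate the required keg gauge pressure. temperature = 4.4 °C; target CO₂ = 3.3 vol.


psi = vols/(0.01821 + 0.09011·e^(−0.04·T)) − 14.695
psi = 3.3/(0.01821 + 0.09011·e^(−0.04·4.4)) − 14.695

20.4945 psi


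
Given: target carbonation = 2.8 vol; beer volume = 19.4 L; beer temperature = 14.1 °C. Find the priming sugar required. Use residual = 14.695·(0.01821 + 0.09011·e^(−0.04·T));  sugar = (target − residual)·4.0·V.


residual = 14.695·(0.01821 + 0.09011·e^(−0.04·14.1)) = 1.0210
sugar = (2.8 − 1.0210)·4.0·19.4

138.0541 g


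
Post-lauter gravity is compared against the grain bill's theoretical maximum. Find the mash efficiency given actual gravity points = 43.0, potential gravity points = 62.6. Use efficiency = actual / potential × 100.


efficiency = 43.0 / 62.6 × 100

68.6901 %


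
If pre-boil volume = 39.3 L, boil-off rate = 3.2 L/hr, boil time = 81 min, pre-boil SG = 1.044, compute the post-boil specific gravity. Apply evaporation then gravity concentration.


V_post = V_pre − rate·(t/60);  SG_post = 1 + (SG_pre−1)·V_pre/V_post
V_post = 39.3 − 3.2·(81/60) = 34.9800
SG_post = 1 + (1.044 − 1)·39.3/34.9800

1.0494
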